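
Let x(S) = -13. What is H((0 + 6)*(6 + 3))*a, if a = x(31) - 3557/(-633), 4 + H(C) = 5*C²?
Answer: -68099072/633 ≈ -1.0758e+5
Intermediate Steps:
H(C) = -4 + 5*C²
a = -4672/633 (a = -13 - 3557/(-633) = -13 - 3557*(-1/633) = -13 + 3557/633 = -4672/633 ≈ -7.3807)
H((0 + 6)*(6 + 3))*a = (-4 + 5*((0 + 6)*(6 + 3))²)*(-4672/633) = (-4 + 5*(6*9)²)*(-4672/633) = (-4 + 5*54²)*(-4672/633) = (-4 + 5*2916)*(-4672/633) = (-4 + 14580)*(-4672/633) = 14576*(-4672/633) = -68099072/633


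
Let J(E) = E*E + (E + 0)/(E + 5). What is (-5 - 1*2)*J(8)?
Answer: -5880/13 ≈ -452.31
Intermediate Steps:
J(E) = E**2 + E/(5 + E)
(-5 - 1*2)*J(8) = (-5 - 1*2)*(8*(1 + 8**2 + 5*8)/(5 + 8)) = (-5 - 2)*(8*(1 + 64 + 40)/13) = -56*105/13 = -7*840/13 = -5880/13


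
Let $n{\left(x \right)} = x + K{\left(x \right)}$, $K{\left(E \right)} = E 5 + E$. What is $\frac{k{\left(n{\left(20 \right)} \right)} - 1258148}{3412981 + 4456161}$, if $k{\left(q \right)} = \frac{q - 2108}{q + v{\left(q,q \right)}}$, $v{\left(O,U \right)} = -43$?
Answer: $- \frac{61021162}{381653387} \approx -0.15989$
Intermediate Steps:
$K{\left(E \right)} = 6 E$ ($K{\left(E \right)} = 5 E + E = 6 E$)
$n{\left(x \right)} = 7 x$ ($n{\left(x \right)} = x + 6 x = 7 x$)
$k{\left(q \right)} = \frac{-2108 + q}{-43 + q}$ ($k{\left(q \right)} = \frac{q - 2108}{q - 43} = \frac{-2108 + q}{-43 + q}$)
$\frac{k{\left(n{\left(20 \right)} \right)} - 1258148}{3412981 + 4456161} = \frac{\frac{-2108 + 7 \cdot 20}{-43 + 7 \cdot 20} - 1258148}{3412981 + 4456161} = \frac{\frac{-2108 + 140}{-43 + 140} - 1258148}{7869142} = \left(\frac{1}{97} \left(-1968\right) - 1258148\right) \frac{1}{7869142} = \left(- \frac{1968}{97} - 1258148\right) \frac{1}{7869142} = \left(- \frac{122042324}{97}\right) \frac{1}{7869142} = - \frac{61021162}{381653387}$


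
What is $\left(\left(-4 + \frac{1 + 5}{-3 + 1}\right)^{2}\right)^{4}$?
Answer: $5764801$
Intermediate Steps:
$\left(\left(-4 + \frac{1 + 5}{-3 + 1}\right)^{2}\right)^{4} = \left(\left(-4 + \frac{6}{-2}\right)^{2}\right)^{4} = \left(\left(-4 + 6 \left(- \frac{1}{2}\right)\right)^{2}\right)^{4} = \left(\left(-4 - 3\right)^{2}\right)^{4} = \left(\left(-7\right)^{2}\right)^{4} = 49^{4} = 5764801$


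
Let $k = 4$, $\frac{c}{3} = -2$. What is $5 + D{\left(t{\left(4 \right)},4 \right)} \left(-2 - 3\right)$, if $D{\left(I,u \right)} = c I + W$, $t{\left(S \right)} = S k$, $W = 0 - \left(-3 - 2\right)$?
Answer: $460$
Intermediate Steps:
$c = -6$ ($c = 3 \left(-2\right) = -6$)
$W = 5$ ($W = 0 - \left(-3 - 2\right) = 0 - -5 = 0 + 5 = 5$)
$t{\left(S \right)} = 4 S$ ($t{\left(S \right)} = S 4 = 4 S$)
$D{\left(I,u \right)} = 5 - 6 I$ ($D{\left(I,u \right)} = - 6 I + 5 = 5 - 6 I$)
$5 + D{\left(t{\left(4 \right)},4 \right)} \left(-2 - 3\right) = 5 + \left(5 - 6 \cdot 4 \cdot 4\right) \left(-2 - 3\right) = 5 + \left(5 - 96\right) \left(-5\right) = 5 - -455 = 5 + 455 = 460$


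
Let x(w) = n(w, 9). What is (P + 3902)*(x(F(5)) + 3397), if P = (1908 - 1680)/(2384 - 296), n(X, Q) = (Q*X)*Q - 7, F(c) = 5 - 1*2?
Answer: 822229037/58 ≈ 1.4176e+7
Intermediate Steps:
F(c) = 3 (F(c) = 5 - 2 = 3)
n(X, Q) = -7 + X*Q² (n(X, Q) = X*Q² - 7 = -7 + X*Q²)
x(w) = -7 + 81*w (x(w) = -7 + w*9² = -7 + w*81 = -7 + 81*w)
P = 19/174 (P = 228/2088 = 228*(1/2088) = 19/174 ≈ 0.10920)
(P + 3902)*(x(F(5)) + 3397) = (19/174 + 3902)*((-7 + 81*3) + 3397) = 678967*((-7 + 243) + 3397)/174 = 678967*(236 + 3397)/174 = (678967/174)*3633 = 822229037/58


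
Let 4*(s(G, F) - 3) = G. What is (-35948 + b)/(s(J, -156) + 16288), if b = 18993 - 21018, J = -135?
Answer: -151892/65029 ≈ -2.3358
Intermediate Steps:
b = -2025
s(G, F) = 3 + G/4
(-35948 + b)/(s(J, -156) + 16288) = (-35948 - 2025)/((3 + (¼)*(-135)) + 16288) = -37973/((3 - 135/4) + 16288) = -37973/(-123/4 + 16288) = -37973/65029/4 = -37973*4/65029 = -151892/65029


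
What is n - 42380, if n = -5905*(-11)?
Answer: 22575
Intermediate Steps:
n = 64955
n - 42380 = 64955 - 42380 = 22575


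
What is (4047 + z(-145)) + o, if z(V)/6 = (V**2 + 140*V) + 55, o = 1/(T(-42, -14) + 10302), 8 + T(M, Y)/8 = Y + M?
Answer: 85437331/9790 ≈ 8727.0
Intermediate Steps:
T(M, Y) = -64 + 8*M + 8*Y (T(M, Y) = -64 + 8*(Y + M) = -64 + 8*(M + Y) = -64 + (8*M + 8*Y) = -64 + 8*M + 8*Y)
o = 1/9790 (o = 1/((-64 + 8*(-42) + 8*(-14)) + 10302) = 1/((-64 - 336 - 112) + 10302) = 1/(-512 + 10302) = 1/9790 ≈ 0.00010215)
z(V) = 330 + 6*V**2 + 840*V (z(V) = 6*((V**2 + 140*V) + 55) = 6*(55 + V**2 + 140*V) = 330 + 6*V**2 + 840*V)
(4047 + z(-145)) + o = (4047 + (330 + 6*(-145)**2 + 840*(-145))) + 1/9790 = (4047 + (330 + 6*21025 - 121800)) + 1/9790 = (4047 + (330 + 126150 - 121800)) + 1/9790 = (4047 + 4680) + 1/9790 = 8727 + 1/9790 = 85437331/9790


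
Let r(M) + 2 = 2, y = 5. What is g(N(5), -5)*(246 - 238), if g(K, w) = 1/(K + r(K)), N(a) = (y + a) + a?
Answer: 8/15 ≈ 0.53333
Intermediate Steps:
r(M) = 0 (r(M) = -2 + 2 = 0)
N(a) = 5 + 2*a (N(a) = (5 + a) + a = 5 + 2*a)
g(K, w) = 1/K (g(K, w) = 1/(K + 0) = 1/K)
g(N(5), -5)*(246 - 238) = (246 - 238)/(5 + 2*5) = 8/(5 + 10) = 8/15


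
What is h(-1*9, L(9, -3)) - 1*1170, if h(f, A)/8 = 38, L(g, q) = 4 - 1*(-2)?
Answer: -866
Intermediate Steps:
L(g, q) = 6 (L(g, q) = 4 + 2 = 6)
h(f, A) = 304 (h(f, A) = 8*38 = 304)
h(-1*9, L(9, -3)) - 1*1170 = 304 - 1*1170 = 304 - 1170 = -866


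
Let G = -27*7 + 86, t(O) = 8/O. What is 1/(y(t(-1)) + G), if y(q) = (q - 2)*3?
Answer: -1/133 ≈ -0.0075188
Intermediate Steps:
y(q) = -6 + 3*q (y(q) = (-2 + q)*3 = -6 + 3*q)
G = -103 (G = -189 + 86 = -103)
1/(y(t(-1)) + G) = 1/((-6 + 3*(8/(-1))) - 103) = 1/((-6 + 3*(8*(-1))) - 103) = 1/((-6 + 3*(-8)) - 103) = 1/((-6 - 24) - 103) = 1/(-30 - 103) = 1/(-133) = -1/133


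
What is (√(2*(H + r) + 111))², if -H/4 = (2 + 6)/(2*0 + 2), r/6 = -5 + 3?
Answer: 55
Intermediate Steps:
r = -12 (r = 6*(-5 + 3) = 6*(-2) = -12)
H = -16 (H = -4*(2 + 6)/(2*0 + 2) = -32/(0 + 2) = -32/2 = -4*4 = -16)
(√(2*(H + r) + 111))² = (√(2*(-16 - 12) + 111))² = (√(2*(-28) + 111))² = (√(-56 + 111))² = (√55)² = 55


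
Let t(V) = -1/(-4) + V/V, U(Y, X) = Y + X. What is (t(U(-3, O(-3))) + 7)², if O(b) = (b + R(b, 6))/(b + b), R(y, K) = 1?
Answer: 1089/16 ≈ 68.063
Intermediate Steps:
O(b) = (1 + b)/(2*b) (O(b) = (b + 1)/(b + b) = (1 + b)/((2*b)) = (1 + b)*(1/(2*b)) = (1 + b)/(2*b))
U(Y, X) = X + Y
t(V) = 5/4 (t(V) = -1*(-¼) + 1 = ¼ + 1 = 5/4)
(t(U(-3, O(-3))) + 7)² = (5/4 + 7)² = (33/4)² = 1089/16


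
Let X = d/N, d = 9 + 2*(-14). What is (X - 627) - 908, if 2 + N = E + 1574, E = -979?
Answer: -910274/593 ≈ -1535.0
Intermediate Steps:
d = -19 (d = 9 - 28 = -19)
N = 593 (N = -2 + (-979 + 1574) = -2 + 595 = 593)
X = -19/593 ≈ -0.032040
(X - 627) - 908 = (-19/593 - 627) - 908 = -371830/593 - 908 = -910274/593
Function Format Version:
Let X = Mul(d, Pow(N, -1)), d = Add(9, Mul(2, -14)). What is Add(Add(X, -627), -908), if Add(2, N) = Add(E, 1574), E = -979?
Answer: Rational(-910274, 593) ≈ -1535.0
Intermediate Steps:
d = -19 (d = Add(9, -28) = -19)
N = 593 (N = Add(-2, Add(-979, 1574)) = Add(-2, 595) = 593)
X = Rational(-19, 593) (X = Mul(-19, Pow(593, -1)) = Mul(-19, Rational(1, 593)) = Rational(-19, 593) ≈ -0.032040)
Add(Add(X, -627), -908) = Add(Add(Rational(-19, 593), -627), -908) = Add(Rational(-371830, 593), -908) = Rational(-910274, 593)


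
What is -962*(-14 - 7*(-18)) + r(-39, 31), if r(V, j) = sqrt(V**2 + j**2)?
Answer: -107744 + sqrt(2482) ≈ -1.0769e+5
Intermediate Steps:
-962*(-14 - 7*(-18)) + r(-39, 31) = -962*(-14 - 7*(-18)) + sqrt((-39)**2 + 31**2) = -962*(-14 + 126) + sqrt(1521 + 961) = -962*112 + sqrt(2482) = -107744 + sqrt(2482)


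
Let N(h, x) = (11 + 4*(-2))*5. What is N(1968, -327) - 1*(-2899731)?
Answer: 2899746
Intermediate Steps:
N(h, x) = 15 (N(h, x) = (11 - 8)*5 = 3*5 = 15)
N(1968, -327) - 1*(-2899731) = 15 - 1*(-2899731) = 15 + 2899731 = 2899746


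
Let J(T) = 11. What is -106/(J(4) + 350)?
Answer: -106/361 ≈ -0.29363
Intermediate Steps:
-106/(J(4) + 350) = -106/(11 + 350) = -106/361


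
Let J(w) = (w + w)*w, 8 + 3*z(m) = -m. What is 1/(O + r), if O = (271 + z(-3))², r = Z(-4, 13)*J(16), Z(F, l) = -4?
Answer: 9/634432 ≈ 1.4186e-5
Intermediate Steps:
z(m) = -8/3 - m/3 (z(m) = -8/3 + (-m)/3 = -8/3 - m/3)
J(w) = 2*w² (J(w) = (2*w)*w = 2*w²)
r = -2048 (r = -8*16² = -8*256 = -4*512 = -2048)
O = 652864/9 (O = (271 + (-8/3 - ⅓*(-3)))² = (271 + (-8/3 + 1))² = (271 - 5/3)² = (808/3)² = 652864/9 ≈ 72541.)
1/(O + r) = 1/(652864/9 - 2048) = 1/(634432/9) = 9/634432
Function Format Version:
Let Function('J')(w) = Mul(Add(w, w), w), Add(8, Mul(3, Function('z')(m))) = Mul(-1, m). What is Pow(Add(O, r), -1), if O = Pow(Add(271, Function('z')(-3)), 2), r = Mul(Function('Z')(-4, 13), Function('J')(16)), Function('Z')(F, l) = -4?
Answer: Rational(9, 634432) ≈ 1.4186e-5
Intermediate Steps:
Function('z')(m) = Add(Rational(-8, 3), Mul(Rational(-1, 3), m)) (Function('z')(m) = Add(Rational(-8, 3), Mul(Rational(1, 3), Mul(-1, m))) = Add(Rational(-8, 3), Mul(Rational(-1, 3), m)))
Function('J')(w) = Mul(2, Pow(w, 2)) (Function('J')(w) = Mul(Mul(2, w), w) = Mul(2, Pow(w, 2)))
r = -2048 (r = Mul(-4, Mul(2, Pow(16, 2))) = Mul(-4, Mul(2, 256)) = Mul(-4, 512) = -2048)
O = Rational(652864, 9) (O = Pow(Add(271, Add(Rational(-8, 3), Mul(Rational(-1, 3), -3))), 2) = Pow(Add(271, Add(Rational(-8, 3), 1)), 2) = Pow(Add(271, Rational(-5, 3)), 2) = Pow(Rational(808, 3), 2) = Rational(652864, 9) ≈ 72541.)
Pow(Add(O, r), -1) = Pow(Add(Rational(652864, 9), -2048), -1) = Pow(Rational(634432, 9), -1) = Rational(9, 634432)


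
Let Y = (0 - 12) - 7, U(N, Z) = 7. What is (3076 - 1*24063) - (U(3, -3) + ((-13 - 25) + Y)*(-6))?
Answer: -21336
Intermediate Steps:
Y = -19 (Y = -12 - 7 = -19)
(3076 - 1*24063) - (U(3, -3) + ((-13 - 25) + Y)*(-6)) = (3076 - 1*24063) - (7 + ((-13 - 25) - 19)*(-6)) = (3076 - 24063) - (7 + (-38 - 19)*(-6)) = -20987 - (7 - 57*(-6)) = -20987 - (7 + 342) = -20987 - 1*349 = -20987 - 349 = -21336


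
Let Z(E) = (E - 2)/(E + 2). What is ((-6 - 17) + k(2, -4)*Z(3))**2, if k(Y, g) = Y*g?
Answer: 15129/25 ≈ 605.16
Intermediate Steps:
Z(E) = (-2 + E)/(2 + E)
((-6 - 17) + k(2, -4)*Z(3))**2 = ((-6 - 17) + (2*(-4))*((-2 + 3)/(2 + 3)))**2 = (-23 - 8/5)**2 = (-123/5)**2 = 15129/25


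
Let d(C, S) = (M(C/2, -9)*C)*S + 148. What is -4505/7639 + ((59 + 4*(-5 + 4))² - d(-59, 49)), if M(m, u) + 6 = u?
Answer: -309292337/7639 ≈ -40489.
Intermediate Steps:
M(m, u) = -6 + u
d(C, S) = 148 - 15*C*S (d(C, S) = ((-6 - 9)*C)*S + 148 = (-15*C)*S + 148 = -15*C*S + 148 = 148 - 15*C*S)
-4505/7639 + ((59 + 4*(-5 + 4))² - d(-59, 49)) = -4505/7639 + ((59 + 4*(-5 + 4))² - (148 - 15*(-59)*49)) = -4505*1/7639 + ((59 + 4*(-1))² - (148 + 43365)) = -4505/7639 + ((59 - 4)² - 1*43513) = -4505/7639 + (55² - 43513) = -4505/7639 + (3025 - 43513) = -4505/7639 - 40488 = -309292337/7639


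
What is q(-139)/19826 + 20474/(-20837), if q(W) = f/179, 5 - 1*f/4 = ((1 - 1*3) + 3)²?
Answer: -36329451702/36973735399 ≈ -0.98257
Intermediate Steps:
f = 16 (f = 20 - 4*((1 - 1*3) + 3)² = 20 - 4*((1 - 3) + 3)² = 20 - 4*(-2 + 3)² = 20 - 4*1² = 20 - 4*1 = 20 - 4 = 16)
q(W) = 16/179
q(-139)/19826 + 20474/(-20837) = (16/179)/19826 + 20474/(-20837) = (16/179)*(1/19826) + 20474*(-1/20837) = 8/1774427 - 20474/20837 = -36329451702/36973735399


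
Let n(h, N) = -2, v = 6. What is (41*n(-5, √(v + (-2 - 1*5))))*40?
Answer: -3280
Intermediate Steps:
(41*n(-5, √(v + (-2 - 1*5))))*40 = (41*(-2))*40 = -82*40 = -3280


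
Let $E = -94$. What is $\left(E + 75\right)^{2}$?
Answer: $361$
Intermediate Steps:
$\left(E + 75\right)^{2} = \left(-94 + 75\right)^{2} = \left(-19\right)^{2} = 361$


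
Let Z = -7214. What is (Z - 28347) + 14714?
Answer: -20847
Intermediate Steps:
(Z - 28347) + 14714 = (-7214 - 28347) + 14714 = -35561 + 14714 = -20847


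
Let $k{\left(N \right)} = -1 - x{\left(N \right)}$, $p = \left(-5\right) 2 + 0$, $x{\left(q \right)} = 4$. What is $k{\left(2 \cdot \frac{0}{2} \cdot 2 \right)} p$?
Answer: $50$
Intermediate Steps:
$p = -10$ ($p = -10 + 0 = -10$)
$k{\left(N \right)} = -5$ ($k{\left(N \right)} = -1 - 4 = -5$)
$k{\left(2 \cdot \frac{0}{2} \cdot 2 \right)} p = \left(-5\right) \left(-10\right) = 50$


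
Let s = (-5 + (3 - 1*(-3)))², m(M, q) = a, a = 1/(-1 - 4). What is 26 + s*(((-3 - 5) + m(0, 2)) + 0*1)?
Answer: 89/5 ≈ 17.800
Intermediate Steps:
a = -⅕ (a = 1/(-5) = -⅕ ≈ -0.20000)
m(M, q) = -⅕
s = 1 (s = (-5 + (3 + 3))² = (-5 + 6)² = 1² = 1)
26 + s*(((-3 - 5) + m(0, 2)) + 0*1) = 26 + 1*(((-3 - 5) - ⅕) + 0*1) = 26 + 1*((-8 - ⅕) + 0) = 26 + 1*(-41/5 + 0) = 26 + 1*(-41/5) = 26 - 41/5 = 89/5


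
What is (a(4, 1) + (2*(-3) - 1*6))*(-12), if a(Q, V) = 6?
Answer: 72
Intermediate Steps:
(a(4, 1) + (2*(-3) - 1*6))*(-12) = (6 + (2*(-3) - 1*6))*(-12) = (6 + (-6 - 6))*(-12) = (6 - 12)*(-12) = -6*(-12) = 72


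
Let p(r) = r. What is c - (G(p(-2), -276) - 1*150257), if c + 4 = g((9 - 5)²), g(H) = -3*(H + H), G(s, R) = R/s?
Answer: 150019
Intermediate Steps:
g(H) = -6*H
c = -100 (c = -4 - 6*(9 - 5)² = -4 - 6*4² = -4 - 6*16 = -4 - 96 = -100)
c - (G(p(-2), -276) - 1*150257) = -100 - (-276/(-2) - 1*150257) = -100 - (-276*(-½) - 150257) = -100 - (138 - 150257) = -100 - 1*(-150119) = -100 + 150119 = 150019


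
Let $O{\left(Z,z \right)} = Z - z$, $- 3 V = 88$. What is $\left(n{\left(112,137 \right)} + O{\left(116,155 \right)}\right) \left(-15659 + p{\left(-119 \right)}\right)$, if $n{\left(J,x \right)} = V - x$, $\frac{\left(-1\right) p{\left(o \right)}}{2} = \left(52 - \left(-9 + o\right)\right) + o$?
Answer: $\frac{9721096}{3} \approx 3.2404 \cdot 10^{6}$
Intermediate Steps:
$V = - \frac{88}{3}$ ($V = \left(- \frac{1}{3}\right) 88 = - \frac{88}{3} \approx -29.333$)
$p{\left(o \right)} = -122$ ($p{\left(o \right)} = - 2 \left(\left(52 - \left(-9 + o\right)\right) + o\right) = - 2 \left(\left(61 - o\right) + o\right) = \left(-2\right) 61 = -122$)
$n{\left(J,x \right)} = - \frac{88}{3} - x$
$\left(n{\left(112,137 \right)} + O{\left(116,155 \right)}\right) \left(-15659 + p{\left(-119 \right)}\right) = \left(\left(- \frac{88}{3} - 137\right) + \left(116 - 155\right)\right) \left(-15659 - 122\right) = \left(\left(- \frac{88}{3} - 137\right) + \left(116 - 155\right)\right) \left(-15781\right) = \left(- \frac{499}{3} - 39\right) \left(-15781\right) = \left(- \frac{616}{3}\right) \left(-15781\right) = \frac{9721096}{3}$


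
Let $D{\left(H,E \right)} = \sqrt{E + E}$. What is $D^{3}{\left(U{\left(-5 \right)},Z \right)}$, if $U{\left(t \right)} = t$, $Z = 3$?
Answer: $6 \sqrt{6} \approx 14.697$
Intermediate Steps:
$D{\left(H,E \right)} = \sqrt{2} \sqrt{E}$ ($D{\left(H,E \right)} = \sqrt{2 E} = \sqrt{2} \sqrt{E}$)
$D^{3}{\left(U{\left(-5 \right)},Z \right)} = \left(\sqrt{2} \sqrt{3}\right)^{3} = \left(\sqrt{6}\right)^{3} = 6 \sqrt{6}$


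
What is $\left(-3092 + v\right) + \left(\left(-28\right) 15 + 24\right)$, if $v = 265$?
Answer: $-3223$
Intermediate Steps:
$\left(-3092 + v\right) + \left(\left(-28\right) 15 + 24\right) = \left(-3092 + 265\right) + \left(\left(-28\right) 15 + 24\right) = -2827 + \left(-420 + 24\right) = -2827 - 396 = -3223$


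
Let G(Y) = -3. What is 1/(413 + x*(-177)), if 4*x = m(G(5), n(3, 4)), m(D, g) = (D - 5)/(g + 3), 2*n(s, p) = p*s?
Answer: 3/1357 ≈ 0.0022108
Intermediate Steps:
n(s, p) = p*s/2 (n(s, p) = (p*s)/2 = p*s/2)
m(D, g) = (-5 + D)/(3 + g)
x = -2/9 (x = ((-5 - 3)/(3 + (1/2)*4*3))/4 = (-8/(3 + 6))/4 = (-8/9)/4 = ((1/9)*(-8))/4 = (1/4)*(-8/9) = -2/9 ≈ -0.22222)
1/(413 + x*(-177)) = 1/(413 - 2/9*(-177)) = 1/(413 + 118/3) = 1/(1357/3) = 3/1357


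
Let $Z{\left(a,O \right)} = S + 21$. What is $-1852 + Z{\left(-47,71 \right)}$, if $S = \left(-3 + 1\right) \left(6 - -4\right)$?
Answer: $-1851$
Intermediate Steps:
$S = -20$ ($S = - 2 \left(6 + 4\right) = \left(-2\right) 10 = -20$)
$Z{\left(a,O \right)} = 1$ ($Z{\left(a,O \right)} = -20 + 21 = 1$)
$-1852 + Z{\left(-47,71 \right)} = -1852 + 1 = -1851$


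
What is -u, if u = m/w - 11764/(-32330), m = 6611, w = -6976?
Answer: 65833983/112767040 ≈ 0.58381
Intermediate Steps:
u = -65833983/112767040 (u = 6611/(-6976) - 11764/(-32330) = 6611*(-1/6976) - 11764*(-1/32330) = -6611/6976 + 5882/16165 = -65833983/112767040 ≈ -0.58381)
-u = -1*(-65833983/112767040) = 65833983/112767040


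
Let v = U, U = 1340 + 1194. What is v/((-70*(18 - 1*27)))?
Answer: 181/45 ≈ 4.0222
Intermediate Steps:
U = 2534
v = 2534
v/((-70*(18 - 1*27))) = 2534/((-70*(18 - 1*27))) = 2534/((-70*(18 - 27))) = 2534/((-70*(-9))) = 2534/630 = 2534*(1/630) = 181/45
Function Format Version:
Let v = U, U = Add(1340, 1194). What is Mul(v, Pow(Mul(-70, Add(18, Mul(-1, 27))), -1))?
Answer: Rational(181, 45) ≈ 4.0222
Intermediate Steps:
U = 2534
v = 2534
Mul(v, Pow(Mul(-70, Add(18, Mul(-1, 27))), -1)) = Mul(2534, Pow(Mul(-70, Add(18, Mul(-1, 27))), -1)) = Mul(2534, Pow(Mul(-70, Add(18, -27)), -1)) = Mul(2534, Pow(Mul(-70, -9), -1)) = Mul(2534, Pow(630, -1)) = Mul(2534, Rational(1, 630)) = Rational(181, 45)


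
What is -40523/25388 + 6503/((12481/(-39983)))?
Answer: -943089379825/45266804 ≈ -20834.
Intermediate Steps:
-40523/25388 + 6503/((12481/(-39983))) = -40523*1/25388 + 6503/((12481*(-1/39983))) = -40523/25388 + 6503/(-12481/39983) = -40523/25388 + 6503*(-39983/12481) = -40523/25388 - 37144207/1783 = -943089379825/45266804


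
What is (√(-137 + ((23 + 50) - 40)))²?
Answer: -104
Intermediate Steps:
(√(-137 + ((23 + 50) - 40)))² = (√(-137 + (73 - 40)))² = (√(-137 + 33))² = (√(-104))² = (2*I*√26)² = -104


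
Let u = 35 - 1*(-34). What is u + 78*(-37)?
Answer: -2817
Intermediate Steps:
u = 69 (u = 35 + 34 = 69)
u + 78*(-37) = 69 + 78*(-37) = 69 - 2886 = -2817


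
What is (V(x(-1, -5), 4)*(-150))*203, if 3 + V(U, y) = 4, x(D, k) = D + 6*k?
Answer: -30450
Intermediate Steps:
V(U, y) = 1 (V(U, y) = -3 + 4 = 1)
(V(x(-1, -5), 4)*(-150))*203 = (1*(-150))*203 = -150*203 = -30450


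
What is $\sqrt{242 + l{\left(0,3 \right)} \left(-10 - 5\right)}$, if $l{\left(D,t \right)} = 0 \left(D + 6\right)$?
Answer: $11 \sqrt{2} \approx 15.556$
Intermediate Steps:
$l{\left(D,t \right)} = 0$ ($l{\left(D,t \right)} = 0 \left(6 + D\right) = 0$)
$\sqrt{242 + l{\left(0,3 \right)} \left(-10 - 5\right)} = \sqrt{242 + 0 \left(-10 - 5\right)} = \sqrt{242 + 0 \left(-15\right)} = \sqrt{242 + 0} = \sqrt{242} = 11 \sqrt{2}$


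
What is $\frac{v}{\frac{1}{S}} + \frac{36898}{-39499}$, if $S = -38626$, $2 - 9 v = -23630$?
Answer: $- \frac{36055067986450}{355491} \approx -1.0142 \cdot 10^{8}$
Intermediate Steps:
$v = \frac{23632}{9}$ ($v = \frac{2}{9} - - \frac{23630}{9} = \frac{2}{9} + \frac{23630}{9} = \frac{23632}{9} \approx 2625.8$)
$\frac{v}{\frac{1}{S}} + \frac{36898}{-39499} = \frac{23632}{9 \frac{1}{-38626}} + \frac{36898}{-39499} = \frac{23632}{9 \left(- \frac{1}{38626}\right)} + 36898 \left(- \frac{1}{39499}\right) = \frac{23632}{9} \left(-38626\right) - \frac{36898}{39499} = - \frac{912809632}{9} - \frac{36898}{39499} = - \frac{36055067986450}{355491}$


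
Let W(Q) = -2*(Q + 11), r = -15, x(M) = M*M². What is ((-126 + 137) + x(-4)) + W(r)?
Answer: -45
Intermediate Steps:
x(M) = M³
W(Q) = -22 - 2*Q (W(Q) = -2*(11 + Q) = -22 - 2*Q)
((-126 + 137) + x(-4)) + W(r) = ((-126 + 137) + (-4)³) + (-22 - 2*(-15)) = (11 - 64) + (-22 + 30) = -53 + 8 = -45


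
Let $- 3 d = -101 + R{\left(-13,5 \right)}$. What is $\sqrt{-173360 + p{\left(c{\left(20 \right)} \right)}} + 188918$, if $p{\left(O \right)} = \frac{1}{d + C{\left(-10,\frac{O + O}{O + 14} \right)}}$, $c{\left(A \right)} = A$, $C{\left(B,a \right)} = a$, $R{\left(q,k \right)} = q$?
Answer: $188918 + \frac{i \sqrt{8543872982}}{222} \approx 1.8892 \cdot 10^{5} + 416.37 i$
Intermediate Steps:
$d = 38$ ($d = - \frac{-101 - 13}{3} = \left(- \frac{1}{3}\right) \left(-114\right) = 38$)
$p{\left(O \right)} = \frac{1}{38 + \frac{2 O}{14 + O}}$ ($p{\left(O \right)} = \frac{1}{38 + \frac{O + O}{O + 14}} = \frac{1}{38 + \frac{2 O}{14 + O}}$)
$\sqrt{-173360 + p{\left(c{\left(20 \right)} \right)}} + 188918 = \sqrt{-173360 + \frac{14 + 20}{4 \left(133 + 10 \cdot 20\right)}} + 188918 = \sqrt{-173360 + \frac{1}{4} \frac{1}{133 + 200} \cdot 34} + 188918 = \sqrt{-173360 + \frac{1}{4} \cdot \frac{1}{333} \cdot 34} + 188918 = \sqrt{-173360 + \frac{17}{666}} + 188918 = \sqrt{- \frac{115457743}{666}} + 188918 = \frac{i \sqrt{8543872982}}{222} + 188918 = 188918 + \frac{i \sqrt{8543872982}}{222}$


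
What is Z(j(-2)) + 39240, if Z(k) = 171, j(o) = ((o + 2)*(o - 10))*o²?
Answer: 39411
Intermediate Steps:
j(o) = o²*(-10 + o)*(2 + o) (j(o) = ((2 + o)*(-10 + o))*o² = ((-10 + o)*(2 + o))*o² = o²*(-10 + o)*(2 + o))
Z(j(-2)) + 39240 = 171 + 39240 = 39411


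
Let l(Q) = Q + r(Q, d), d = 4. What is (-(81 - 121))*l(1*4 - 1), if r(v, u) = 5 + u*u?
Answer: 960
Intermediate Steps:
r(v, u) = 5 + u**2
l(Q) = 21 + Q (l(Q) = Q + (5 + 4**2) = Q + (5 + 16) = Q + 21 = 21 + Q)
(-(81 - 121))*l(1*4 - 1) = (-(81 - 121))*(21 + (1*4 - 1)) = (-1*(-40))*(21 + (4 - 1)) = 40*(21 + 3) = 40*24 = 960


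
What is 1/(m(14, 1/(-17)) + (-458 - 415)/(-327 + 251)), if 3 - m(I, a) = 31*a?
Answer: 1292/21073 ≈ 0.061311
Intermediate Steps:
m(I, a) = 3 - 31*a
1/(m(14, 1/(-17)) + (-458 - 415)/(-327 + 251)) = 1/((3 - 31/(-17)) + (-458 - 415)/(-327 + 251)) = 1/((3 - 31*(-1/17)) - 873/(-76)) = 1/((3 + 31/17) - 873*(-1/76)) = 1/(82/17 + 873/76) = 1/(21073/1292) = 1292/21073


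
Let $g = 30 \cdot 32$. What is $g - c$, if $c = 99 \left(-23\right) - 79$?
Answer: $3316$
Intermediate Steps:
$g = 960$
$c = -2356$ ($c = -2277 - 79 = -2356$)
$g - c = 960 - -2356 = 960 + 2356 = 3316$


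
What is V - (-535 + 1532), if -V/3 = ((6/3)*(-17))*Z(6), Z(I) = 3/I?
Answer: -946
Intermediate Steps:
V = 51 (V = -3*(6/3)*(-17)*3/6 = -3*(6*(⅓))*(-17)*3*(⅙) = -3*2*(-17)/2 = -(-102)/2 = -3*(-17) = 51)
V - (-535 + 1532) = 51 - (-535 + 1532) = 51 - 1*997 = 51 - 997 = -946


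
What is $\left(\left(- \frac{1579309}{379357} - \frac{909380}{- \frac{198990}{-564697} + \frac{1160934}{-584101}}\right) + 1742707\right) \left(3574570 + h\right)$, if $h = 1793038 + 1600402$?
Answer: $\frac{19508481682246004712007427425}{1217884300863142} \approx 1.6018 \cdot 10^{13}$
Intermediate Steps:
$h = 3393440$
$\left(\left(- \frac{1579309}{379357} - \frac{909380}{- \frac{198990}{-564697} + \frac{1160934}{-584101}}\right) + 1742707\right) \left(3574570 + h\right) = \left(\left(- \frac{1579309}{379357} - \frac{909380}{- \frac{198990}{-564697} + \frac{1160934}{-584101}}\right) + 1742707\right) \left(3574570 + 3393440\right) = \left(\left(\left(-1579309\right) \frac{1}{379357} - \frac{909380}{\left(-198990\right) \left(- \frac{1}{564697}\right) + 1160934 \left(- \frac{1}{584101}\right)}\right) + 1742707\right) 6968010 = \left(\left(- \frac{1579309}{379357} - \frac{909380}{\frac{198990}{564697} - \frac{1160934}{584101}}\right) + 1742707\right) 6968010 = \left(\left(- \frac{1579309}{379357} - \frac{909380}{- \frac{77049384144}{47120011771}}\right) + 1742707\right) 6968010 = \left(\left(- \frac{1579309}{379357} - - \frac{10712499076077995}{19262346036}\right) + 1742707\right) 6968010 = \left(\left(- \frac{1579309}{379357} + \frac{10712499076077995}{19262346036}\right) + 1742707\right) 6968010 = \left(\frac{4063831090807264180091}{7307305805178852} + 1742707\right) 6968010 = \frac{16798324068633085812455}{7307305805178852} \cdot 6968010 = \frac{19508481682246004712007427425}{1217884300863142}$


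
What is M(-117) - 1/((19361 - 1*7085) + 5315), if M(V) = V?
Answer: -2058148/17591 ≈ -117.00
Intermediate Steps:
M(-117) - 1/((19361 - 1*7085) + 5315) = -117 - 1/((19361 - 1*7085) + 5315) = -117 - 1/((19361 - 7085) + 5315) = -117 - 1/(12276 + 5315) = -117 - 1/17591 = -2058148/17591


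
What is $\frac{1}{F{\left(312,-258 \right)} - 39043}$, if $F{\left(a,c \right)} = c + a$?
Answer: $- \frac{1}{38989} \approx -2.5648 \cdot 10^{-5}$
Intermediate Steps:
$F{\left(a,c \right)} = a + c$
$\frac{1}{F{\left(312,-258 \right)} - 39043} = \frac{1}{\left(312 - 258\right) - 39043} = \frac{1}{54 - 39043} = \frac{1}{-38989} = - \frac{1}{38989}$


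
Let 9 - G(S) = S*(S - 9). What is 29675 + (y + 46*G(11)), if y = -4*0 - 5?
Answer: 29072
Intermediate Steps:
y = -5 (y = 0 - 5 = -5)
G(S) = 9 - S*(-9 + S) (G(S) = 9 - S*(S - 9) = 9 - S*(-9 + S))
29675 + (y + 46*G(11)) = 29675 + (-5 + 46*(9 - 1*11² + 9*11)) = 29675 + (-5 + 46*(9 - 1*121 + 99)) = 29675 + (-5 + 46*(9 - 121 + 99)) = 29675 + (-5 + 46*(-13)) = 29675 + (-5 - 598) = 29675 - 603 = 29072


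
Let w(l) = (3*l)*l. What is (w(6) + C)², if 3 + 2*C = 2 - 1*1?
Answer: 11449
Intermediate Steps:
w(l) = 3*l²
C = -1 (C = -3/2 + (2 - 1*1)/2 = -3/2 + (2 - 1)/2 = -3/2 + (½)*1 = -3/2 + ½ = -1)
(w(6) + C)² = (3*6² - 1)² = (3*36 - 1)² = (108 - 1)² = 107² = 11449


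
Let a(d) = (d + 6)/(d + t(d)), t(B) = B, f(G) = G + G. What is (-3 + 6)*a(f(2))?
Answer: 15/4 ≈ 3.7500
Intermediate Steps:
f(G) = 2*G
a(d) = (6 + d)/(2*d) (a(d) = (d + 6)/(d + d) = (6 + d)/((2*d)) = (6 + d)*(1/(2*d)) = (6 + d)/(2*d))
(-3 + 6)*a(f(2)) = (-3 + 6)*((6 + 2*2)/(2*((2*2)))) = 3*((½)*(6 + 4)/4) = 3*((½)*(¼)*10) = 3*(5/4) = 15/4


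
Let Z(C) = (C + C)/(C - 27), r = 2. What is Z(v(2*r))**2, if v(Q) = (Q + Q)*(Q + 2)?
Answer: 1024/49 ≈ 20.898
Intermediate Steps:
v(Q) = 2*Q*(2 + Q) (v(Q) = (2*Q)*(2 + Q) = 2*Q*(2 + Q))
Z(C) = 2*C/(-27 + C) (Z(C) = (2*C)/(-27 + C) = 2*C/(-27 + C))
Z(v(2*r))**2 = (2*(2*(2*2)*(2 + 2*2))/(-27 + 2*(2*2)*(2 + 2*2)))**2 = (2*(2*4*(2 + 4))/(-27 + 2*4*(2 + 4)))**2 = (2*(2*4*6)/(-27 + 2*4*6))**2 = (2*48/(-27 + 48))**2 = (2*48/21)**2 = (2*48*(1/21))**2 = (32/7)**2 = 1024/49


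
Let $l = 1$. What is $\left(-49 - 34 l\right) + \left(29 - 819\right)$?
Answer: $-873$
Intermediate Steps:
$\left(-49 - 34 l\right) + \left(29 - 819\right) = \left(-49 - 34\right) + \left(29 - 819\right) = -83 - 790 = -873$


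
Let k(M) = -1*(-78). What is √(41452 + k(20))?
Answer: √41530 ≈ 203.79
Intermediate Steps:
k(M) = 78
√(41452 + k(20)) = √(41452 + 78) = √41530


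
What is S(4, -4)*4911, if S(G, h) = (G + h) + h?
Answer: -19644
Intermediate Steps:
S(G, h) = G + 2*h
S(4, -4)*4911 = (4 + 2*(-4))*4911 = (4 - 8)*4911 = -4*4911 = -19644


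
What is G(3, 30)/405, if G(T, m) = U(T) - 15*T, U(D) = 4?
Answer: -41/405 ≈ -0.10123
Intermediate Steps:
G(T, m) = 4 - 15*T
G(3, 30)/405 = (4 - 15*3)/405 = (4 - 45)*(1/405) = -41*1/405 = -41/405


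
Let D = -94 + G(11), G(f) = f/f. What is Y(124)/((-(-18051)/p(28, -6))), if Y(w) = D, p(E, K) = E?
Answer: -868/6017 ≈ -0.14426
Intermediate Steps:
G(f) = 1
D = -93 (D = -94 + 1 = -93)
Y(w) = -93
Y(124)/((-(-18051)/p(28, -6))) = -93/((-(-18051)/28)) = -93/((-33*(-547/28))) = -93/18051/28 = -93*28/18051 = -868/6017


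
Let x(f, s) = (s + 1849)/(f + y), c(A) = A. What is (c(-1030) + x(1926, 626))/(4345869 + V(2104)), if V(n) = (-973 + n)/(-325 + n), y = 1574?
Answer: -85451893/360794097160 ≈ -0.00023684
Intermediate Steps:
x(f, s) = (1849 + s)/(1574 + f) (x(f, s) = (s + 1849)/(f + 1574) = (1849 + s)/(1574 + f))
V(n) = (-973 + n)/(-325 + n)
(c(-1030) + x(1926, 626))/(4345869 + V(2104)) = (-1030 + (1849 + 626)/(1574 + 1926))/(4345869 + (-973 + 2104)/(-325 + 2104)) = (-1030 + 2475/3500)/(4345869 + 1131/1779) = (-1030 + (1/3500)*2475)/(4345869 + (1/1779)*1131) = (-1030 + 99/140)/(4345869 + 377/593) = -144101/(140*2577100694/593) = -144101/140*593/2577100694 = -85451893/360794097160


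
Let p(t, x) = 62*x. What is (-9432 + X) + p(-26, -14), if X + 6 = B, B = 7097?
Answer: -3209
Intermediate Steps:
X = 7091 (X = -6 + 7097 = 7091)
(-9432 + X) + p(-26, -14) = (-9432 + 7091) + 62*(-14) = -2341 - 868 = -3209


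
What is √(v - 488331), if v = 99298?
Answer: I*√389033 ≈ 623.72*I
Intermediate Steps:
√(v - 488331) = √(99298 - 488331) = √(-389033) = I*√389033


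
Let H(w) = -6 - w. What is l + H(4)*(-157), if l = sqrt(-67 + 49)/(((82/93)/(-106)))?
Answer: 1570 - 14787*I*sqrt(2)/41 ≈ 1570.0 - 510.05*I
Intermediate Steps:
l = -14787*I*sqrt(2)/41 (l = sqrt(-18)/(((82*(1/93))*(-1/106))) = (3*I*sqrt(2))/(((82/93)*(-1/106))) = (3*I*sqrt(2))/(-41/4929) = (3*I*sqrt(2))*(-4929/41) = -14787*I*sqrt(2)/41 ≈ -510.05*I)
l + H(4)*(-157) = -14787*I*sqrt(2)/41 + (-6 - 1*4)*(-157) = -14787*I*sqrt(2)/41 + (-6 - 4)*(-157) = -14787*I*sqrt(2)/41 - 10*(-157) = -14787*I*sqrt(2)/41 + 1570 = 1570 - 14787*I*sqrt(2)/41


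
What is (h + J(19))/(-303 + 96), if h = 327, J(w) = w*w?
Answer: -688/207 ≈ -3.3237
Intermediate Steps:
J(w) = w²
(h + J(19))/(-303 + 96) = (327 + 19²)/(-303 + 96) = (327 + 361)/(-207) = 688*(-1/207) = -688/207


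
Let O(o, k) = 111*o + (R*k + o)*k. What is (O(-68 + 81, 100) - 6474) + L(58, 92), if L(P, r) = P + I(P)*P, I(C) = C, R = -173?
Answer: -1730309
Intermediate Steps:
L(P, r) = P + P**2 (L(P, r) = P + P*P = P + P**2)
O(o, k) = 111*o + k*(o - 173*k) (O(o, k) = 111*o + (-173*k + o)*k = 111*o + (o - 173*k)*k = 111*o + k*(o - 173*k))
(O(-68 + 81, 100) - 6474) + L(58, 92) = ((-173*100**2 + 111*(-68 + 81) + 100*(-68 + 81)) - 6474) + 58*(1 + 58) = ((-173*10000 + 111*13 + 100*13) - 6474) + 58*59 = ((-1730000 + 1443 + 1300) - 6474) + 3422 = (-1727257 - 6474) + 3422 = -1733731 + 3422 = -1730309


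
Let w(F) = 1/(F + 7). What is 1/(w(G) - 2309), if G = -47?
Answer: -40/92361 ≈ -0.00043308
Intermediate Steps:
w(F) = 1/(7 + F)
1/(w(G) - 2309) = 1/(1/(7 - 47) - 2309) = 1/(1/(-40) - 2309) = 1/(-1/40 - 2309) = 1/(-92361/40) = -40/92361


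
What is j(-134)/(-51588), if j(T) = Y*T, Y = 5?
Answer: 335/25794 ≈ 0.012988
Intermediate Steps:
j(T) = 5*T
j(-134)/(-51588) = (5*(-134))/(-51588) = -670*(-1/51588) = 335/25794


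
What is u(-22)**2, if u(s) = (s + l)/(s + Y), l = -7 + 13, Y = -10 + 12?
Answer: 16/25 ≈ 0.64000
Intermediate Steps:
Y = 2
l = 6
u(s) = (6 + s)/(2 + s) (u(s) = (s + 6)/(s + 2) = (6 + s)/(2 + s))
u(-22)**2 = ((6 - 22)/(2 - 22))**2 = (-16/(-20))**2 = (-1/20*(-16))**2 = (4/5)**2 = 16/25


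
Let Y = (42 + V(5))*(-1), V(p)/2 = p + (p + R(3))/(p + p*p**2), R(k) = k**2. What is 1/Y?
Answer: -65/3394 ≈ -0.019151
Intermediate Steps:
V(p) = 2*p + 2*(9 + p)/(p + p**3) (V(p) = 2*(p + (p + 3**2)/(p + p*p**2)) = 2*(p + (p + 9)/(p + p**3)) = 2*(p + (9 + p)/(p + p**3)) = 2*p + 2*(9 + p)/(p + p**3))
Y = -3394/65 (Y = (42 + (18 + 2*5 + 2*5**2 + 2*5**4)/(5 + 5**3))*(-1) = (42 + (18 + 10 + 2*25 + 2*625)/(5 + 125))*(-1) = (42 + (18 + 10 + 50 + 1250)/130)*(-1) = (42 + (1/130)*1328)*(-1) = (42 + 664/65)*(-1) = (3394/65)*(-1) = -3394/65 ≈ -52.215)
1/Y = 1/(-3394/65) = -65/3394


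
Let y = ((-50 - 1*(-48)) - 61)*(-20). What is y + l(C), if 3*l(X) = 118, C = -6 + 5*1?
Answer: 3898/3 ≈ 1299.3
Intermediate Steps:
C = -1 (C = -6 + 5 = -1)
l(X) = 118/3 (l(X) = (⅓)*118 = 118/3)
y = 1260 (y = ((-50 + 48) - 61)*(-20) = (-2 - 61)*(-20) = -63*(-20) = 1260)
y + l(C) = 1260 + 118/3 = 3898/3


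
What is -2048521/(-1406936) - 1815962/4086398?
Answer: 2908064902463/2874650228264 ≈ 1.0116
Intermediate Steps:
-2048521/(-1406936) - 1815962/4086398 = -2048521*(-1/1406936) - 1815962*1/4086398 = 2048521/1406936 - 907981/2043199 = 2908064902463/2874650228264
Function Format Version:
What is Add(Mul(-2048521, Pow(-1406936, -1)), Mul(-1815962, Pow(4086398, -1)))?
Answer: Rational(2908064902463, 2874650228264) ≈ 1.0116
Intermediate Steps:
Add(Mul(-2048521, Pow(-1406936, -1)), Mul(-1815962, Pow(4086398, -1))) = Add(Mul(-2048521, Rational(-1, 1406936)), Mul(-1815962, Rational(1, 4086398))) = Add(Rational(2048521, 1406936), Rational(-907981, 2043199)) = Rational(2908064902463, 2874650228264)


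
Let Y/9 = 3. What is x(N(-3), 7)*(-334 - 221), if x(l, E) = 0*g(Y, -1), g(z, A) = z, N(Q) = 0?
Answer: 0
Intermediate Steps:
Y = 27 (Y = 9*3 = 27)
x(l, E) = 0 (x(l, E) = 0*27 = 0)
x(N(-3), 7)*(-334 - 221) = 0*(-334 - 221) = 0*(-555) = 0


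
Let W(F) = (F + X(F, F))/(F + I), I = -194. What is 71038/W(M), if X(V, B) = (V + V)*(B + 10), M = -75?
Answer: -19109222/9675 ≈ -1975.1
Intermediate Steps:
X(V, B) = 2*V*(10 + B) (X(V, B) = (2*V)*(10 + B) = 2*V*(10 + B))
W(F) = (F + 2*F*(10 + F))/(-194 + F) (W(F) = (F + 2*F*(10 + F))/(F - 194) = (F + 2*F*(10 + F))/(-194 + F))
71038/W(M) = 71038/((-75*(21 + 2*(-75))/(-194 - 75))) = 71038/((-75*(21 - 150)/(-269))) = 71038/((-75*(-1/269)*(-129))) = 71038/(-9675/269) = 71038*(-269/9675) = -19109222/9675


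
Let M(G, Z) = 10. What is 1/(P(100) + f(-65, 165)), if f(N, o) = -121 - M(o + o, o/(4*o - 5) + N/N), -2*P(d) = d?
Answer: -1/181 ≈ -0.0055249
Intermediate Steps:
P(d) = -d/2
f(N, o) = -131 (f(N, o) = -121 - 1*10 = -121 - 10 = -131)
1/(P(100) + f(-65, 165)) = 1/(-½*100 - 131) = 1/(-50 - 131) = 1/(-181) = -1/181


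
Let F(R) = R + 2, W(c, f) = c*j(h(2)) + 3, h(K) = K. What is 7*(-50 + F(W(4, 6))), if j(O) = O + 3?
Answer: -175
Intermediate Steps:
j(O) = 3 + O
W(c, f) = 3 + 5*c (W(c, f) = c*(3 + 2) + 3 = c*5 + 3 = 5*c + 3 = 3 + 5*c)
F(R) = 2 + R
7*(-50 + F(W(4, 6))) = 7*(-50 + (2 + (3 + 5*4))) = 7*(-50 + (2 + (3 + 20))) = 7*(-50 + (2 + 23)) = 7*(-50 + 25) = 7*(-25) = -175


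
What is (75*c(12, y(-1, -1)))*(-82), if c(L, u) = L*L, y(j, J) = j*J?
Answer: -885600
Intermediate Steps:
y(j, J) = J*j
c(L, u) = L²
(75*c(12, y(-1, -1)))*(-82) = (75*12²)*(-82) = (75*144)*(-82) = 10800*(-82) = -885600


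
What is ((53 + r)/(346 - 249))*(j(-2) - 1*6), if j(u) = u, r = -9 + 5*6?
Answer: -592/97 ≈ -6.1031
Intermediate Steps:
r = 21 (r = -9 + 30 = 21)
((53 + r)/(346 - 249))*(j(-2) - 1*6) = ((53 + 21)/(346 - 249))*(-2 - 1*6) = (74/97)*(-2 - 6) = (74*(1/97))*(-8) = (74/97)*(-8) = -592/97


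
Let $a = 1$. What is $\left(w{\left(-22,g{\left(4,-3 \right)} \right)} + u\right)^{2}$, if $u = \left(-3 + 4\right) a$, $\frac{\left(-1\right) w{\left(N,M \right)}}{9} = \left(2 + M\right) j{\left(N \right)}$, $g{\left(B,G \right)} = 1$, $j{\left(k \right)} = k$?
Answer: $354025$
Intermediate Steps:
$w{\left(N,M \right)} = - 9 N \left(2 + M\right)$ ($w{\left(N,M \right)} = - 9 \left(2 + M\right) N = - 9 N \left(2 + M\right)$)
$u = 1$ ($u = \left(-3 + 4\right) 1 = 1 \cdot 1 = 1$)
$\left(w{\left(-22,g{\left(4,-3 \right)} \right)} + u\right)^{2} = \left(\left(-9\right) \left(-22\right) \left(2 + 1\right) + 1\right)^{2} = \left(\left(-9\right) \left(-22\right) 3 + 1\right)^{2} = \left(594 + 1\right)^{2} = 595^{2} = 354025$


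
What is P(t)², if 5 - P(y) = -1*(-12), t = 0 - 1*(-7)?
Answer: 49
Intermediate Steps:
t = 7 (t = 0 + 7 = 7)
P(y) = -7 (P(y) = 5 - (-1)*(-12) = 5 - 1*12 = 5 - 12 = -7)
P(t)² = (-7)² = 49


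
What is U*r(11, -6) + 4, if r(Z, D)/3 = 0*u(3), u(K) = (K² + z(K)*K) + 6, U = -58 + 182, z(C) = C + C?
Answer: 4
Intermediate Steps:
z(C) = 2*C
U = 124
u(K) = 6 + 3*K² (u(K) = (K² + (2*K)*K) + 6 = (K² + 2*K²) + 6 = 3*K² + 6 = 6 + 3*K²)
r(Z, D) = 0 (r(Z, D) = 3*(0*(6 + 3*3²)) = 3*(0*(6 + 3*9)) = 3*(0*(6 + 27)) = 3*(0*33) = 3*0 = 0)
U*r(11, -6) + 4 = 124*0 + 4 = 0 + 4 = 4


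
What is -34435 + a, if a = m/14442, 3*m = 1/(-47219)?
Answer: -70447480917391/2045810394 ≈ -34435.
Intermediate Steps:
m = -1/141657 (m = (⅓)/(-47219) = (⅓)*(-1/47219) = -1/141657 ≈ -7.0593e-6)
a = -1/2045810394 (a = -1/141657/14442 = -1/141657*1/14442 = -1/2045810394 ≈ -4.8880e-10)
-34435 + a = -34435 - 1/2045810394 = -70447480917391/2045810394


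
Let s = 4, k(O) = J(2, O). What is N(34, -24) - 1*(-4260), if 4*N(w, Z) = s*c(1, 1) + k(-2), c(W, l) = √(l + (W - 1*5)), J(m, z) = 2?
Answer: 8521/2 + I*√3 ≈ 4260.5 + 1.732*I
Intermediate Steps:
k(O) = 2
c(W, l) = √(-5 + W + l) (c(W, l) = √(l + (W - 5)) = √(l + (-5 + W)) = √(-5 + W + l))
N(w, Z) = ½ + I*√3 (N(w, Z) = (4*√(-5 + 1 + 1) + 2)/4 = (4*√(-3) + 2)/4 = (4*(I*√3) + 2)/4 = (4*I*√3 + 2)/4 = (2 + 4*I*√3)/4 = ½ + I*√3)
N(34, -24) - 1*(-4260) = (½ + I*√3) - 1*(-4260) = (½ + I*√3) + 4260 = 8521/2 + I*√3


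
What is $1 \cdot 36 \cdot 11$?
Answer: $396$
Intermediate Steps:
$1 \cdot 36 \cdot 11 = 1 \cdot 396 = 396$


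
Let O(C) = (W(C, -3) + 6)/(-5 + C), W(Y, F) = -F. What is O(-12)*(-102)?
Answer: 54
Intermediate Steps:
O(C) = 9/(-5 + C) (O(C) = (-1*(-3) + 6)/(-5 + C) = (3 + 6)/(-5 + C) = 9/(-5 + C))
O(-12)*(-102) = (9/(-5 - 12))*(-102) = (9/(-17))*(-102) = (9*(-1/17))*(-102) = -9/17*(-102) = 54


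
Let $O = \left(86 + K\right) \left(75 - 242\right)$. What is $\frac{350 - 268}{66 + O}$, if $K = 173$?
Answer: $- \frac{82}{43187} \approx -0.0018987$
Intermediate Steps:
$O = -43253$ ($O = \left(86 + 173\right) \left(75 - 242\right) = 259 \left(-167\right) = -43253$)
$\frac{350 - 268}{66 + O} = \frac{350 - 268}{66 - 43253} = \frac{82}{-43187} = 82 \left(- \frac{1}{43187}\right) = - \frac{82}{43187}$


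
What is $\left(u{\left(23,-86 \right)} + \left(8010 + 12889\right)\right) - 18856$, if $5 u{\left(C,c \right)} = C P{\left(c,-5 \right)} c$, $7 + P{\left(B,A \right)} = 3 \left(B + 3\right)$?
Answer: $\frac{516583}{5} \approx 1.0332 \cdot 10^{5}$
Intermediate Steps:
$P{\left(B,A \right)} = 2 + 3 B$ ($P{\left(B,A \right)} = -7 + 3 \left(B + 3\right) = -7 + 3 \left(3 + B\right) = -7 + \left(9 + 3 B\right) = 2 + 3 B$)
$u{\left(C,c \right)} = \frac{C c \left(2 + 3 c\right)}{5}$ ($u{\left(C,c \right)} = \frac{C \left(2 + 3 c\right) c}{5} = \frac{C c \left(2 + 3 c\right)}{5}$)
$\left(u{\left(23,-86 \right)} + \left(8010 + 12889\right)\right) - 18856 = \left(\frac{1}{5} \cdot 23 \left(-86\right) \left(2 + 3 \left(-86\right)\right) + \left(8010 + 12889\right)\right) - 18856 = \left(\frac{1}{5} \cdot 23 \left(-86\right) \left(2 - 258\right) + 20899\right) - 18856 = \left(\frac{1}{5} \cdot 23 \left(-86\right) \left(-256\right) + 20899\right) - 18856 = \left(\frac{506368}{5} + 20899\right) - 18856 = \frac{610863}{5} - 18856 = \frac{516583}{5}$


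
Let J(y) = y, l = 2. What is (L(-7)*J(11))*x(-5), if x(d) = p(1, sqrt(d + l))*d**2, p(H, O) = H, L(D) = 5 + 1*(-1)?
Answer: 1100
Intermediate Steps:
L(D) = 4 (L(D) = 5 - 1 = 4)
x(d) = d**2 (x(d) = 1*d**2 = d**2)
(L(-7)*J(11))*x(-5) = (4*11)*(-5)**2 = 44*25 = 1100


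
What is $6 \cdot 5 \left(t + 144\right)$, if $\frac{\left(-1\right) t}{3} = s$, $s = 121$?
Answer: $-6570$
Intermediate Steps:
$t = -363$ ($t = \left(-3\right) 121 = -363$)
$6 \cdot 5 \left(t + 144\right) = 6 \cdot 5 \left(-363 + 144\right) = 30 \left(-219\right) = -6570$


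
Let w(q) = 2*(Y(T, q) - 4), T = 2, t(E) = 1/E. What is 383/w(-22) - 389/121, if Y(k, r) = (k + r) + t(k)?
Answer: -64626/5687 ≈ -11.364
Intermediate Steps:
Y(k, r) = k + r + 1/k (Y(k, r) = (k + r) + 1/k = k + r + 1/k)
w(q) = -3 + 2*q (w(q) = 2*((2 + q + 1/2) - 4) = 2*((2 + q + ½) - 4) = 2*((5/2 + q) - 4) = 2*(-3/2 + q) = -3 + 2*q)
383/w(-22) - 389/121 = 383/(-3 + 2*(-22)) - 389/121 = 383/(-3 - 44) - 389*1/121 = 383/(-47) - 389/121 = 383*(-1/47) - 389/121 = -383/47 - 389/121 = -64626/5687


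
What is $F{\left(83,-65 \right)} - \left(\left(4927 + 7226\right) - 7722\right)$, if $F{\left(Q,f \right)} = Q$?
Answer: $-4348$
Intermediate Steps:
$F{\left(83,-65 \right)} - \left(\left(4927 + 7226\right) - 7722\right) = 83 - \left(\left(4927 + 7226\right) - 7722\right) = 83 - \left(12153 - 7722\right) = 83 - 4431 = -4348$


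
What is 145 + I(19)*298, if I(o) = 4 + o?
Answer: 6999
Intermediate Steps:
145 + I(19)*298 = 145 + (4 + 19)*298 = 145 + 23*298 = 145 + 6854 = 6999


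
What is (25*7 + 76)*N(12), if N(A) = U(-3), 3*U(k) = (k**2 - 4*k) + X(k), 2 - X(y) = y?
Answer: 6526/3 ≈ 2175.3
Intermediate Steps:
X(y) = 2 - y
U(k) = 2/3 - 5*k/3 + k**2/3 (U(k) = ((k**2 - 4*k) + (2 - k))/3 = (2 + k**2 - 5*k)/3 = 2/3 - 5*k/3 + k**2/3)
N(A) = 26/3 (N(A) = 2/3 - 5/3*(-3) + (1/3)*(-3)**2 = 2/3 + 5 + (1/3)*9 = 2/3 + 5 + 3 = 26/3)
(25*7 + 76)*N(12) = (25*7 + 76)*(26/3) = (175 + 76)*(26/3) = 251*(26/3) = 6526/3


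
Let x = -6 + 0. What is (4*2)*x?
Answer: -48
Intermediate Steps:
x = -6
(4*2)*x = (4*2)*(-6) = 8*(-6) = -48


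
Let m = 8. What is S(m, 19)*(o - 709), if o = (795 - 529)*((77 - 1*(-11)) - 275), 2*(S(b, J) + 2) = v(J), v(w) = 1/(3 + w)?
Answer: 4389237/44 ≈ 99755.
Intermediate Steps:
S(b, J) = -2 + 1/(2*(3 + J))
o = -49742 (o = 266*((77 + 11) - 275) = 266*(88 - 275) = 266*(-187) = -49742)
S(m, 19)*(o - 709) = ((-11 - 4*19)/(2*(3 + 19)))*(-49742 - 709) = ((½)*(-11 - 76)/22)*(-50451) = ((½)*(1/22)*(-87))*(-50451) = -87/44*(-50451) = 4389237/44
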